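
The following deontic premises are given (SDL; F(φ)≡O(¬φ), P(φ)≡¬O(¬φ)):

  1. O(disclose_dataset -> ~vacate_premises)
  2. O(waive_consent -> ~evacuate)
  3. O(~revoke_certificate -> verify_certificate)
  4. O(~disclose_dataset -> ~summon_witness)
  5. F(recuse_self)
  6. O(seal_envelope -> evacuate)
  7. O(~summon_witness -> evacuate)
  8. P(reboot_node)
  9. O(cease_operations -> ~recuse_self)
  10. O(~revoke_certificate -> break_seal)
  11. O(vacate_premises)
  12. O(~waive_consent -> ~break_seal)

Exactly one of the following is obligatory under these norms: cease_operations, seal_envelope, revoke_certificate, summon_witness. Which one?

revoke_certificate

Premise 11 gives O(vacate_premises).
Premise 1, O(disclose_dataset -> ~vacate_premises), contraposes to O(vacate_premises -> ~disclose_dataset); with O(vacate_premises) we get O(~disclose_dataset).
From O(~disclose_dataset) and premise 4, O(~disclose_dataset -> ~summon_witness), we obtain O(~summon_witness).
Applying K to premise 7 (O(~summon_witness -> evacuate)) and O(~summon_witness) yields O(evacuate).
Premise 2 is O(waive_consent -> ~evacuate); contrapositively O(evacuate -> ~waive_consent). Since O(evacuate) holds, K gives O(~waive_consent).
Applying K to premise 12 (O(~waive_consent -> ~break_seal)) and O(~waive_consent) yields O(~break_seal).
Premise 10 is O(~revoke_certificate -> break_seal); contrapositively O(~break_seal -> revoke_certificate). Since O(~break_seal) holds, K gives O(revoke_certificate).
So O(revoke_certificate) holds — revoke_certificate is obligatory. None of the other listed options is made obligatory by any chain of premises.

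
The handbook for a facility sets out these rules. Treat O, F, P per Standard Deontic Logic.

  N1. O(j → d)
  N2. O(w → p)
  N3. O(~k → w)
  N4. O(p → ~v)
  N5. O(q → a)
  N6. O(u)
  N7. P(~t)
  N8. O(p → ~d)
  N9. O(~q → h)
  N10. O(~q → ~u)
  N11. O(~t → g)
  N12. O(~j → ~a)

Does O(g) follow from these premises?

Premise 11 is O(~t → g), but O(~t) is not derivable from the premises (the permission P(~t) asserts only ~O(t), not O(~t)), so it does not yield O(g).
No other premise forces O(g). An ideal world satisfying every premise can still have g false, so O(g) is not derivable.

No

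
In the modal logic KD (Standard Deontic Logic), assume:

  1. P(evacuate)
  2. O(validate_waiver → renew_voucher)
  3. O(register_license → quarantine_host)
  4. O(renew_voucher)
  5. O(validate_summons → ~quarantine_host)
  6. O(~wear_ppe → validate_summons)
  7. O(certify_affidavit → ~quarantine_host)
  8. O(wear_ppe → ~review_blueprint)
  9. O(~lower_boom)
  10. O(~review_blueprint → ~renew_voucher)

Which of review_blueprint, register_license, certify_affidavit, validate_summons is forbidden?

Premise 4 states O(renew_voucher) outright.
Premise 10 is O(~review_blueprint → ~renew_voucher); contrapositively O(renew_voucher → review_blueprint). Since O(renew_voucher) holds, K gives O(review_blueprint).
Premise 8 is O(wear_ppe → ~review_blueprint); contrapositively O(review_blueprint → ~wear_ppe). Since O(review_blueprint) holds, K gives O(~wear_ppe).
Applying K to premise 6 (O(~wear_ppe → validate_summons)) and O(~wear_ppe) yields O(validate_summons).
From O(validate_summons) and premise 5, O(validate_summons → ~quarantine_host), we obtain O(~quarantine_host).
The contrapositive of premise 3 (O(register_license → quarantine_host)) is O(~quarantine_host → ~register_license), and O(~quarantine_host) is already established, so O(~register_license).
So O(~register_license) holds, i.e. register_license is forbidden. None of the other listed options is forbidden under the premises.

register_license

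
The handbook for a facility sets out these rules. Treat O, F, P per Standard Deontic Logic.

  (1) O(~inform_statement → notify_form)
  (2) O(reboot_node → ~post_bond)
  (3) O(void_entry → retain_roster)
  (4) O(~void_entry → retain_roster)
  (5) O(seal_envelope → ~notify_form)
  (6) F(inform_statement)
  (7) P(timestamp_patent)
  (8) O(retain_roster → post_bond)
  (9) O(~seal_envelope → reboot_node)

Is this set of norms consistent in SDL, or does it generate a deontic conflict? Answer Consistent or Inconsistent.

Inconsistent

By case analysis on ~void_entry: premise 4 gives O(~void_entry → retain_roster) and premise 3 gives O(void_entry → retain_roster), so O(retain_roster) either way.
Premise 8 is O(retain_roster → post_bond); since O(retain_roster), deontic closure gives O(post_bond).
Premise 2 is O(reboot_node → ~post_bond); contrapositively O(post_bond → ~reboot_node). Since O(post_bond) holds, K gives O(~reboot_node).
Premise 9 is O(~seal_envelope → reboot_node); contrapositively O(~reboot_node → seal_envelope). Since O(~reboot_node) holds, K gives O(seal_envelope).
From O(seal_envelope) and premise 5, O(seal_envelope → ~notify_form), we obtain O(~notify_form).
The contrapositive of premise 1 (O(~inform_statement → notify_form)) is O(~notify_form → inform_statement), and O(~notify_form) is already established, so O(inform_statement).
However, F(inform_statement) at premise 6 amounts to O(~inform_statement).
We now have both O(inform_statement) and O(~inform_statement) — inform_statement is simultaneously obligatory and forbidden, violating the D-axiom.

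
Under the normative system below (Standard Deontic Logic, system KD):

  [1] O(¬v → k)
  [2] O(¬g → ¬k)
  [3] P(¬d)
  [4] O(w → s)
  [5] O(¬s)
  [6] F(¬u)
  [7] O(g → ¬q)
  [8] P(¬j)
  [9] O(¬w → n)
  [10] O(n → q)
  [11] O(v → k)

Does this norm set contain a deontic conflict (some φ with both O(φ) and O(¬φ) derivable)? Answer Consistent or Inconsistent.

Premises 11 and 1 cover both cases: O(v → k) and O(¬v → k). Since v ∨ ¬v is a tautology, O(k) follows.
The contrapositive of premise 2 (O(¬g → ¬k)) is O(k → g), and O(k) is already established, so O(g).
Premise 7 is O(g → ¬q); since O(g), deontic closure gives O(¬q).
Premise 10 is O(n → q); contrapositively O(¬q → ¬n). Since O(¬q) holds, K gives O(¬n).
The contrapositive of premise 9 (O(¬w → n)) is O(¬n → w), and O(¬n) is already established, so O(w).
With premise 4, O(w → s), the K-axiom yields O(s).
Yet premise 5 states O(¬s).
We now have both O(s) and O(¬s) — s is simultaneously obligatory and forbidden, violating the D-axiom.

Inconsistent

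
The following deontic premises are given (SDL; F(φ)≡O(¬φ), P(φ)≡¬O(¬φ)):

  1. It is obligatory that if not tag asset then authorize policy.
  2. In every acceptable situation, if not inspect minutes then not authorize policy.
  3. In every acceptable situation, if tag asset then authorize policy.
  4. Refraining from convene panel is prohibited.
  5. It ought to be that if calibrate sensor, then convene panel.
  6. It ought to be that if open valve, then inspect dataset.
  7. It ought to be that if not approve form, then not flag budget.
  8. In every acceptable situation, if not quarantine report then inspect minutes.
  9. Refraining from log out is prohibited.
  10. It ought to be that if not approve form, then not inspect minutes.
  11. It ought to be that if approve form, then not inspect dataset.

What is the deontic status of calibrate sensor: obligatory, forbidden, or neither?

Premise 5 is O(calibrate_sensor → convene_panel); even if O(convene_panel) held, inferring O(calibrate_sensor) would be affirming the consequent — invalid.
No premise or chain of K-axiom applications forces O(calibrate_sensor), and none forces O(¬calibrate_sensor). So calibrate_sensor is neither obligatory nor forbidden under these norms.

Neither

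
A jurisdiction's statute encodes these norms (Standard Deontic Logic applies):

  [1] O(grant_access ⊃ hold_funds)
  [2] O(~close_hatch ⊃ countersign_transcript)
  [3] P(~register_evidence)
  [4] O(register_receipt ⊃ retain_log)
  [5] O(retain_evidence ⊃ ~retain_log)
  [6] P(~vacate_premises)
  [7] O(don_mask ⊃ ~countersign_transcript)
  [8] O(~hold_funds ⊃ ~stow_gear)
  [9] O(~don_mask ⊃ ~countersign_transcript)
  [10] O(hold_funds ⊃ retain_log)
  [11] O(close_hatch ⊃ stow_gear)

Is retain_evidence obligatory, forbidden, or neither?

Forbidden

Premises 9 and 7 cover both cases: O(~don_mask ⊃ ~countersign_transcript) and O(don_mask ⊃ ~countersign_transcript). Since ~don_mask ∨ don_mask is a tautology, O(~countersign_transcript) follows.
The contrapositive of premise 2 (O(~close_hatch ⊃ countersign_transcript)) is O(~countersign_transcript ⊃ close_hatch), and O(~countersign_transcript) is already established, so O(close_hatch).
From O(close_hatch) and premise 11, O(close_hatch ⊃ stow_gear), we obtain O(stow_gear).
Premise 8 is O(~hold_funds ⊃ ~stow_gear); contrapositively O(stow_gear ⊃ hold_funds). Since O(stow_gear) holds, K gives O(hold_funds).
From O(hold_funds) and premise 10, O(hold_funds ⊃ retain_log), we obtain O(retain_log).
Premise 5, O(retain_evidence ⊃ ~retain_log), contraposes to O(retain_log ⊃ ~retain_evidence); with O(retain_log) we get O(~retain_evidence).
Premises 1, 3, 4, 6 do not contribute to this derivation.
Thus O(~retain_evidence), which is F(retain_evidence): retain_evidence is forbidden.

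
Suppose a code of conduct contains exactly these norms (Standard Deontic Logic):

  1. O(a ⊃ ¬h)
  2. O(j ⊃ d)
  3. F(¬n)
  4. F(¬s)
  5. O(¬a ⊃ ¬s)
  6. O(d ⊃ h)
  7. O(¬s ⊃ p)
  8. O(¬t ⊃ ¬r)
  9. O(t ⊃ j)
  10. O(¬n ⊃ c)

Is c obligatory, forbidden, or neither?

Neither

Premise 10 is O(¬n ⊃ c), but O(¬n) is not derivable from the premises, so it does not yield O(c).
No premise or chain of K-axiom applications forces O(c), and none forces O(¬c). So c is neither obligatory nor forbidden under these norms.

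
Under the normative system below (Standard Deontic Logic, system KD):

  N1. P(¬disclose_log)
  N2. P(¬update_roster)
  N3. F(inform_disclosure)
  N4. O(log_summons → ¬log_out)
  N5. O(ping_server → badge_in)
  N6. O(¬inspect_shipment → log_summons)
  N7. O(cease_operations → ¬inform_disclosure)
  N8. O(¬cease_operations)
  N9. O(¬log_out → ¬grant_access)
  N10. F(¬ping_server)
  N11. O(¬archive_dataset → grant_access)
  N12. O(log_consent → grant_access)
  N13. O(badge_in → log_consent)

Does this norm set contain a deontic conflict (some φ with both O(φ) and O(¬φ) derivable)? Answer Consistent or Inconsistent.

Consistent

Premise 7 is O(cease_operations → ¬inform_disclosure); even if O(¬inform_disclosure) held, inferring O(cease_operations) would be affirming the consequent — invalid.
So O(cease_operations) is not derivable, and the apparent clash with O(¬cease_operations) does not arise.
A world satisfying every obligation exists (e.g. archive_dataset=false, badge_in=true, cease_operations=false, disclose_log=false, grant_access=true, inform_disclosure=false, inspect_shipment=true, log_consent=true, log_out=true, log_summons=false, ping_server=true, update_roster=false); no atom is both obligatory and forbidden, so the set is consistent.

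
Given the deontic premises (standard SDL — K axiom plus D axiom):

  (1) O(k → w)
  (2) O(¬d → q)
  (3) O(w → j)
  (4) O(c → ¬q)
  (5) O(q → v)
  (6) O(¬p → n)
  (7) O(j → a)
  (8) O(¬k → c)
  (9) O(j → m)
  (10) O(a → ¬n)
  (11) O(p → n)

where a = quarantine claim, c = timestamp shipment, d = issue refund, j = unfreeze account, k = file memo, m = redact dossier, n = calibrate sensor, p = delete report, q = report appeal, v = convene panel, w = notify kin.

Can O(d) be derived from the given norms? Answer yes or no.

Yes

By case analysis on ¬p: premise 6 gives O(¬p → n) and premise 11 gives O(p → n), so O(n) either way.
Premise 10 is O(a → ¬n); contrapositively O(n → ¬a). Since O(n) holds, K gives O(¬a).
Premise 7 is O(j → a); contrapositively O(¬a → ¬j). Since O(¬a) holds, K gives O(¬j).
Premise 3, O(w → j), contraposes to O(¬j → ¬w); with O(¬j) we get O(¬w).
The contrapositive of premise 1 (O(k → w)) is O(¬w → ¬k), and O(¬w) is already established, so O(¬k).
From O(¬k) and premise 8, O(¬k → c), we obtain O(c).
Premise 4 is O(c → ¬q); since O(c), deontic closure gives O(¬q).
The contrapositive of premise 2 (O(¬d → q)) is O(¬q → d), and O(¬q) is already established, so O(d).
Premises 5, 9 do not contribute to this derivation.
So O(d) follows.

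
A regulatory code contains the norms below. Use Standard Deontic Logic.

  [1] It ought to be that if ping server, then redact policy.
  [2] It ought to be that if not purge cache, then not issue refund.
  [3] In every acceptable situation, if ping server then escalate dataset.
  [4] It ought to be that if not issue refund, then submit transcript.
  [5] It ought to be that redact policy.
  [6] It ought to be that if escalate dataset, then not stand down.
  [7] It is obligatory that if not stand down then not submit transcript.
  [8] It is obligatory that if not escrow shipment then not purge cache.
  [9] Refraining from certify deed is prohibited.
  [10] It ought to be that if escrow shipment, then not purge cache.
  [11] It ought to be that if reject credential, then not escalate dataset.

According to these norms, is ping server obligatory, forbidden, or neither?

Forbidden

Premises 8 and 10 are O(¬escrow_shipment → ¬purge_cache) and O(escrow_shipment → ¬purge_cache); every ideal world satisfies ¬escrow_shipment or escrow_shipment, so in either case ¬purge_cache holds — hence O(¬purge_cache).
With premise 2, O(¬purge_cache → ¬issue_refund), the K-axiom yields O(¬issue_refund).
With premise 4, O(¬issue_refund → submit_transcript), the K-axiom yields O(submit_transcript).
The contrapositive of premise 7 (O(¬stand_down → ¬submit_transcript)) is O(submit_transcript → stand_down), and O(submit_transcript) is already established, so O(stand_down).
The contrapositive of premise 6 (O(escalate_dataset → ¬stand_down)) is O(stand_down → ¬escalate_dataset), and O(stand_down) is already established, so O(¬escalate_dataset).
Premise 3 is O(ping_server → escalate_dataset); contrapositively O(¬escalate_dataset → ¬ping_server). Since O(¬escalate_dataset) holds, K gives O(¬ping_server).
Premises 1, 5, 9, 11 do not contribute to this derivation.
Thus O(¬ping_server), which is F(ping_server): ping_server is forbidden.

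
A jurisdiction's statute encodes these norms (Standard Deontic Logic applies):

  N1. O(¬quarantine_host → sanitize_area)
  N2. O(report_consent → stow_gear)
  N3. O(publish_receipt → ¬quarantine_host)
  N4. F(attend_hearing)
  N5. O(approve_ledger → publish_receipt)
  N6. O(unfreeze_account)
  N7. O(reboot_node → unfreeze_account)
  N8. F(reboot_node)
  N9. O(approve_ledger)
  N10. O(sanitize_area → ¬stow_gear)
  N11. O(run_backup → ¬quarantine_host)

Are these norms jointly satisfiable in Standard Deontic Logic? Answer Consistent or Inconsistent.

Premise 7 is O(reboot_node → unfreeze_account); even if O(unfreeze_account) held, inferring O(reboot_node) would be affirming the consequent — invalid.
So O(reboot_node) is not derivable, and the apparent clash with O(¬reboot_node) does not arise.
A world satisfying every obligation exists (e.g. approve_ledger=true, attend_hearing=false, publish_receipt=true, quarantine_host=false, reboot_node=false, report_consent=false, run_backup=false, sanitize_area=true, stow_gear=false, unfreeze_account=true); no atom is both obligatory and forbidden, so the set is consistent.

Consistent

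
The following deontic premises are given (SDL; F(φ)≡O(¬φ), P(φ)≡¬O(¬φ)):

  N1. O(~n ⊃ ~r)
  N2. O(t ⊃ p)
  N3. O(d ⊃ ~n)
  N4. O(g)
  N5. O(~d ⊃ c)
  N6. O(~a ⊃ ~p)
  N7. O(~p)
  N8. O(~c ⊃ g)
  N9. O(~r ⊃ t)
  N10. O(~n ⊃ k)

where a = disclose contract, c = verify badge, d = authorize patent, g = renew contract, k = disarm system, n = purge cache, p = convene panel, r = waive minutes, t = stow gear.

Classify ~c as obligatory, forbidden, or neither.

From premise 7 we have O(~p).
Premise 2, O(t ⊃ p), contraposes to O(~p ⊃ ~t); with O(~p) we get O(~t).
The contrapositive of premise 9 (O(~r ⊃ t)) is O(~t ⊃ r), and O(~t) is already established, so O(r).
Premise 1 is O(~n ⊃ ~r); contrapositively O(r ⊃ n). Since O(r) holds, K gives O(n).
Premise 3 is O(d ⊃ ~n); contrapositively O(n ⊃ ~d). Since O(n) holds, K gives O(~d).
Applying K to premise 5 (O(~d ⊃ c)) and O(~d) yields O(c).
Premises 4, 6, 8, 10 do not contribute to this derivation.
Thus O(c), which is F(~c): ~c is forbidden.

Forbidden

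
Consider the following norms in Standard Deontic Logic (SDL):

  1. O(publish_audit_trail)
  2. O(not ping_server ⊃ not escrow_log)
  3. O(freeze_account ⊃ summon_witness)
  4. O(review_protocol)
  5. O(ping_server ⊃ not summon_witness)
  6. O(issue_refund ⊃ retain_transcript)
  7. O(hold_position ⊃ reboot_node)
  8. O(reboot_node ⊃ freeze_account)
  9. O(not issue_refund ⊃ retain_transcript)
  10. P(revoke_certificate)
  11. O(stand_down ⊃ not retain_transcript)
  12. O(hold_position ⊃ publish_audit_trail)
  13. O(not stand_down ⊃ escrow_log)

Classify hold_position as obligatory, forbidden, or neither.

Forbidden

By case analysis on issue_refund: premise 6 gives O(issue_refund ⊃ retain_transcript) and premise 9 gives O(not issue_refund ⊃ retain_transcript), so O(retain_transcript) either way.
Premise 11, O(stand_down ⊃ not retain_transcript), contraposes to O(retain_transcript ⊃ not stand_down); with O(retain_transcript) we get O(not stand_down).
From O(not stand_down) and premise 13, O(not stand_down ⊃ escrow_log), we obtain O(escrow_log).
The contrapositive of premise 2 (O(not ping_server ⊃ not escrow_log)) is O(escrow_log ⊃ ping_server), and O(escrow_log) is already established, so O(ping_server).
With premise 5, O(ping_server ⊃ not summon_witness), the K-axiom yields O(not summon_witness).
Premise 3 is O(freeze_account ⊃ summon_witness); contrapositively O(not summon_witness ⊃ not freeze_account). Since O(not summon_witness) holds, K gives O(not freeze_account).
The contrapositive of premise 8 (O(reboot_node ⊃ freeze_account)) is O(not freeze_account ⊃ not reboot_node), and O(not freeze_account) is already established, so O(not reboot_node).
Premise 7 is O(hold_position ⊃ reboot_node); contrapositively O(not reboot_node ⊃ not hold_position). Since O(not reboot_node) holds, K gives O(not hold_position).
Premises 1, 4, 10, 12 do not contribute to this derivation.
Thus O(not hold_position), which is F(hold_position): hold_position is forbidden.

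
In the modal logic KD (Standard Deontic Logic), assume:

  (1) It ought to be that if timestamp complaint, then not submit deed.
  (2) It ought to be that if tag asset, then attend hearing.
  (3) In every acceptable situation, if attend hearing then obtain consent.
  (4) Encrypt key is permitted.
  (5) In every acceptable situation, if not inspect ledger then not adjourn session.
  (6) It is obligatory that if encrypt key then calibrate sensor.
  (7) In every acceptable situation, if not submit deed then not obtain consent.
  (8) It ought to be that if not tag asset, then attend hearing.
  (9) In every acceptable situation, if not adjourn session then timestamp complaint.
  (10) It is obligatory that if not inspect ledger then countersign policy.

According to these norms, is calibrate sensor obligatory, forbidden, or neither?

Premise 6 is O(encrypt_key → calibrate_sensor), but O(encrypt_key) is not derivable from the premises (the permission P(encrypt_key) asserts only ¬O(¬encrypt_key), not O(encrypt_key)), so it does not yield O(calibrate_sensor).
No premise or chain of K-axiom applications forces O(calibrate_sensor), and none forces O(¬calibrate_sensor). So calibrate_sensor is neither obligatory nor forbidden under these norms.

Neither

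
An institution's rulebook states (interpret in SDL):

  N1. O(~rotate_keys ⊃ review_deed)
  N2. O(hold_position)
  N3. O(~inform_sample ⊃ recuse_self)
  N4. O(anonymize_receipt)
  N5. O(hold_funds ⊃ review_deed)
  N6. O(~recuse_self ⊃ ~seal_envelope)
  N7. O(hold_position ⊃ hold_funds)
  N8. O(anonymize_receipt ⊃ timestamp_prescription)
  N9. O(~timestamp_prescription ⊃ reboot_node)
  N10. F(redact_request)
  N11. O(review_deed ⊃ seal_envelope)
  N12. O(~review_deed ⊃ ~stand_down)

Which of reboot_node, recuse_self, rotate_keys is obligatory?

Premise 2 gives O(hold_position).
With premise 7, O(hold_position ⊃ hold_funds), the K-axiom yields O(hold_funds).
With premise 5, O(hold_funds ⊃ review_deed), the K-axiom yields O(review_deed).
Premise 11 is O(review_deed ⊃ seal_envelope); since O(review_deed), deontic closure gives O(seal_envelope).
Premise 6, O(~recuse_self ⊃ ~seal_envelope), contraposes to O(seal_envelope ⊃ recuse_self); with O(seal_envelope) we get O(recuse_self).
So O(recuse_self) holds — recuse_self is obligatory. None of the other listed options is made obligatory by any chain of premises.

recuse_self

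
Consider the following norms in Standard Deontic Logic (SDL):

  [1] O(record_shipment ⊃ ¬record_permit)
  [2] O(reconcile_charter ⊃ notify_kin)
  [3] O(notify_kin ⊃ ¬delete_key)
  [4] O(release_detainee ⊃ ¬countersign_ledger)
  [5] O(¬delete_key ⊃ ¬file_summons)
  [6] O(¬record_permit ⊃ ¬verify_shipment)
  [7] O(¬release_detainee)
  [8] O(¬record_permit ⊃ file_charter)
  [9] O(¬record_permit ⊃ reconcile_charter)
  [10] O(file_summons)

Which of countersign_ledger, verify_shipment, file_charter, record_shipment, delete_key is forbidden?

Premise 10 gives O(file_summons).
Premise 5 is O(¬delete_key ⊃ ¬file_summons); contrapositively O(file_summons ⊃ delete_key). Since O(file_summons) holds, K gives O(delete_key).
Premise 3 is O(notify_kin ⊃ ¬delete_key); contrapositively O(delete_key ⊃ ¬notify_kin). Since O(delete_key) holds, K gives O(¬notify_kin).
Premise 2, O(reconcile_charter ⊃ notify_kin), contraposes to O(¬notify_kin ⊃ ¬reconcile_charter); with O(¬notify_kin) we get O(¬reconcile_charter).
The contrapositive of premise 9 (O(¬record_permit ⊃ reconcile_charter)) is O(¬reconcile_charter ⊃ record_permit), and O(¬reconcile_charter) is already established, so O(record_permit).
Premise 1, O(record_shipment ⊃ ¬record_permit), contraposes to O(record_permit ⊃ ¬record_shipment); with O(record_permit) we get O(¬record_shipment).
So O(¬record_shipment) holds, i.e. record_shipment is forbidden. None of the other listed options is forbidden under the premises.

record_shipment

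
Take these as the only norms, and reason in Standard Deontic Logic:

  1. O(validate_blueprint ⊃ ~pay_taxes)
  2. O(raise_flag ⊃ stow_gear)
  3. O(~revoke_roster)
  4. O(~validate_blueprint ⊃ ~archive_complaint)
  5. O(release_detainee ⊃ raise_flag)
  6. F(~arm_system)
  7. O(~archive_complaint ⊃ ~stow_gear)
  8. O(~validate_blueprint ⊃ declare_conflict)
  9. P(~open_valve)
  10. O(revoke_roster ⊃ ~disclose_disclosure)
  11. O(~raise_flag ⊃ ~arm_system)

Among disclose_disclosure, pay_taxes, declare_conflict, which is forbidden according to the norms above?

Premise 6, F(~arm_system), is equivalent to O(arm_system).
Premise 11, O(~raise_flag ⊃ ~arm_system), contraposes to O(arm_system ⊃ raise_flag); with O(arm_system) we get O(raise_flag).
With premise 2, O(raise_flag ⊃ stow_gear), the K-axiom yields O(stow_gear).
Premise 7, O(~archive_complaint ⊃ ~stow_gear), contraposes to O(stow_gear ⊃ archive_complaint); with O(stow_gear) we get O(archive_complaint).
Premise 4, O(~validate_blueprint ⊃ ~archive_complaint), contraposes to O(archive_complaint ⊃ validate_blueprint); with O(archive_complaint) we get O(validate_blueprint).
Premise 1 is O(validate_blueprint ⊃ ~pay_taxes); since O(validate_blueprint), deontic closure gives O(~pay_taxes).
So O(~pay_taxes) holds, i.e. pay_taxes is forbidden. None of the other listed options is forbidden under the premises.

pay_taxes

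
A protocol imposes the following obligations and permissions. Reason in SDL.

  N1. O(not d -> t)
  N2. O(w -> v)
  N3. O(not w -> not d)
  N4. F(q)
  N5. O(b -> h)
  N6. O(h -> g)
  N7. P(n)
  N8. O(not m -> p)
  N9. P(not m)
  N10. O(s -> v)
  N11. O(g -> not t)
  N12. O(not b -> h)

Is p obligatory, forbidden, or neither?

Neither

Premise 8 is O(not m -> p), but O(not m) is not derivable from the premises (the permission P(not m) asserts only not O(m), not O(not m)), so it does not yield O(p).
No premise or chain of K-axiom applications forces O(p), and none forces O(not p). So p is neither obligatory nor forbidden under these norms.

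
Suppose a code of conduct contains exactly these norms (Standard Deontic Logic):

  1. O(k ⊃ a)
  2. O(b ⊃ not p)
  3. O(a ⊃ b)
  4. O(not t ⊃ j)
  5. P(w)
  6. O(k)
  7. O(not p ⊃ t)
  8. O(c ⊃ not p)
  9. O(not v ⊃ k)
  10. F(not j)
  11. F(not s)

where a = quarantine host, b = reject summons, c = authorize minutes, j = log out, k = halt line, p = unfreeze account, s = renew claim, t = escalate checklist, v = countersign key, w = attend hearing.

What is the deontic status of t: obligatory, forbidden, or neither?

Obligatory

Premise 6 states O(k) outright.
With premise 1, O(k ⊃ a), the K-axiom yields O(a).
From O(a) and premise 3, O(a ⊃ b), we obtain O(b).
With premise 2, O(b ⊃ not p), the K-axiom yields O(not p).
From O(not p) and premise 7, O(not p ⊃ t), we obtain O(t).
Premises 4, 5, 8, 9, 10, 11 do not contribute to this derivation.
Hence t is obligatory.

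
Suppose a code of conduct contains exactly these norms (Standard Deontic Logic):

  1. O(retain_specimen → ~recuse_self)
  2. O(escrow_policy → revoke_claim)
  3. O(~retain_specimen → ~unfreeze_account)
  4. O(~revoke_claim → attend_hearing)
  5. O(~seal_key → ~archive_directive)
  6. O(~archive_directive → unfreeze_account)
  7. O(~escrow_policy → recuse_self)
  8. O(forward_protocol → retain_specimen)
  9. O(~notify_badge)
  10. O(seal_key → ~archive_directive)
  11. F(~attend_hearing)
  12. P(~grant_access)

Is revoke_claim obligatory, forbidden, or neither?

Premises 10 and 5 cover both cases: O(seal_key → ~archive_directive) and O(~seal_key → ~archive_directive). Since seal_key ∨ ~seal_key is a tautology, O(~archive_directive) follows.
From O(~archive_directive) and premise 6, O(~archive_directive → unfreeze_account), we obtain O(unfreeze_account).
Premise 3, O(~retain_specimen → ~unfreeze_account), contraposes to O(unfreeze_account → retain_specimen); with O(unfreeze_account) we get O(retain_specimen).
Applying K to premise 1 (O(retain_specimen → ~recuse_self)) and O(retain_specimen) yields O(~recuse_self).
Premise 7 is O(~escrow_policy → recuse_self); contrapositively O(~recuse_self → escrow_policy). Since O(~recuse_self) holds, K gives O(escrow_policy).
From O(escrow_policy) and premise 2, O(escrow_policy → revoke_claim), we obtain O(revoke_claim).
Premises 4, 8, 9, 11, 12 do not contribute to this derivation.
Hence revoke_claim is obligatory.

Obligatory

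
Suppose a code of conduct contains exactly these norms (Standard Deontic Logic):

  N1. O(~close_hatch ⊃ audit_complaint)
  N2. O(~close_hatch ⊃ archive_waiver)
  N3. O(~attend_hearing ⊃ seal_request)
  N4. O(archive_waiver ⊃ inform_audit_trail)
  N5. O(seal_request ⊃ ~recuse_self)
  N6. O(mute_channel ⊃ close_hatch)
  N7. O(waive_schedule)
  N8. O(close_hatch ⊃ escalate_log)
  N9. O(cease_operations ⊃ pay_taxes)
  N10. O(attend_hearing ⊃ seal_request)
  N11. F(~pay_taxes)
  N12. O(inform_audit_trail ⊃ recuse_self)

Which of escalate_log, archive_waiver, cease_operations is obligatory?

Premises 3 and 10 are O(~attend_hearing ⊃ seal_request) and O(attend_hearing ⊃ seal_request); every ideal world satisfies ~attend_hearing or attend_hearing, so in either case seal_request holds — hence O(seal_request).
Applying K to premise 5 (O(seal_request ⊃ ~recuse_self)) and O(seal_request) yields O(~recuse_self).
The contrapositive of premise 12 (O(inform_audit_trail ⊃ recuse_self)) is O(~recuse_self ⊃ ~inform_audit_trail), and O(~recuse_self) is already established, so O(~inform_audit_trail).
The contrapositive of premise 4 (O(archive_waiver ⊃ inform_audit_trail)) is O(~inform_audit_trail ⊃ ~archive_waiver), and O(~inform_audit_trail) is already established, so O(~archive_waiver).
Premise 2 is O(~close_hatch ⊃ archive_waiver); contrapositively O(~archive_waiver ⊃ close_hatch). Since O(~archive_waiver) holds, K gives O(close_hatch).
Applying K to premise 8 (O(close_hatch ⊃ escalate_log)) and O(close_hatch) yields O(escalate_log).
So O(escalate_log) holds — escalate_log is obligatory. None of the other listed options is made obligatory by any chain of premises.

escalate_log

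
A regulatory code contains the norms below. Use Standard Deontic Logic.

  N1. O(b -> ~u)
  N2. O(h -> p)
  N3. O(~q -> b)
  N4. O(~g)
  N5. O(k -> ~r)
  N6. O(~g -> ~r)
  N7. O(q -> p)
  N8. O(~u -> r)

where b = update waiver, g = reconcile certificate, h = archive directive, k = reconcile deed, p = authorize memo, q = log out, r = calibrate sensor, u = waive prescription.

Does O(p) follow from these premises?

Yes

From premise 4 we have O(~g).
Premise 6 is O(~g -> ~r); since O(~g), deontic closure gives O(~r).
Premise 8, O(~u -> r), contraposes to O(~r -> u); with O(~r) we get O(u).
The contrapositive of premise 1 (O(b -> ~u)) is O(u -> ~b), and O(u) is already established, so O(~b).
Premise 3 is O(~q -> b); contrapositively O(~b -> q). Since O(~b) holds, K gives O(q).
With premise 7, O(q -> p), the K-axiom yields O(p).
Premises 2, 5 do not contribute to this derivation.
So O(p) follows.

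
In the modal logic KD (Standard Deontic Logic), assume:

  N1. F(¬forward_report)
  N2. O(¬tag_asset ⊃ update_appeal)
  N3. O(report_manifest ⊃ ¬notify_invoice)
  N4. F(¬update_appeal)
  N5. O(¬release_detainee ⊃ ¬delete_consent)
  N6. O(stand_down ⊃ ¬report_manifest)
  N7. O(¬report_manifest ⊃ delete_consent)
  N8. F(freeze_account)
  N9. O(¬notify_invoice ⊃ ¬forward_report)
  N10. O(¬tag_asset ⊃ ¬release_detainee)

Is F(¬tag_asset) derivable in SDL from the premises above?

Yes

Premise 1, F(¬forward_report), is equivalent to O(forward_report).
Premise 9 is O(¬notify_invoice ⊃ ¬forward_report); contrapositively O(forward_report ⊃ notify_invoice). Since O(forward_report) holds, K gives O(notify_invoice).
The contrapositive of premise 3 (O(report_manifest ⊃ ¬notify_invoice)) is O(notify_invoice ⊃ ¬report_manifest), and O(notify_invoice) is already established, so O(¬report_manifest).
Applying K to premise 7 (O(¬report_manifest ⊃ delete_consent)) and O(¬report_manifest) yields O(delete_consent).
Premise 5, O(¬release_detainee ⊃ ¬delete_consent), contraposes to O(delete_consent ⊃ release_detainee); with O(delete_consent) we get O(release_detainee).
The contrapositive of premise 10 (O(¬tag_asset ⊃ ¬release_detainee)) is O(release_detainee ⊃ tag_asset), and O(release_detainee) is already established, so O(tag_asset).
Premises 2, 4, 6, 8 do not contribute to this derivation.
So O(tag_asset) holds, i.e. F(¬tag_asset). The claim follows.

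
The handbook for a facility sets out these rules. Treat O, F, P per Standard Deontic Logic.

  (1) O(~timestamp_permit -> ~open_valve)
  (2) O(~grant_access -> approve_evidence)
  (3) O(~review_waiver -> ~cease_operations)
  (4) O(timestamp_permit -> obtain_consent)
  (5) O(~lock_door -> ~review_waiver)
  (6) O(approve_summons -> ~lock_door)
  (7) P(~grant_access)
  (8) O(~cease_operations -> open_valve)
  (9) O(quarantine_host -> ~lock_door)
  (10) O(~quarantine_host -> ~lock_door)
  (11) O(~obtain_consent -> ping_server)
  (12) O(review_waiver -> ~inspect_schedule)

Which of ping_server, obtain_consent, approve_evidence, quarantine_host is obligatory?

Premises 9 and 10 cover both cases: O(quarantine_host -> ~lock_door) and O(~quarantine_host -> ~lock_door). Since quarantine_host ∨ ~quarantine_host is a tautology, O(~lock_door) follows.
From O(~lock_door) and premise 5, O(~lock_door -> ~review_waiver), we obtain O(~review_waiver).
Applying K to premise 3 (O(~review_waiver -> ~cease_operations)) and O(~review_waiver) yields O(~cease_operations).
From O(~cease_operations) and premise 8, O(~cease_operations -> open_valve), we obtain O(open_valve).
The contrapositive of premise 1 (O(~timestamp_permit -> ~open_valve)) is O(open_valve -> timestamp_permit), and O(open_valve) is already established, so O(timestamp_permit).
Applying K to premise 4 (O(timestamp_permit -> obtain_consent)) and O(timestamp_permit) yields O(obtain_consent).
So O(obtain_consent) holds — obtain_consent is obligatory. None of the other listed options is made obligatory by any chain of premises.

obtain_consent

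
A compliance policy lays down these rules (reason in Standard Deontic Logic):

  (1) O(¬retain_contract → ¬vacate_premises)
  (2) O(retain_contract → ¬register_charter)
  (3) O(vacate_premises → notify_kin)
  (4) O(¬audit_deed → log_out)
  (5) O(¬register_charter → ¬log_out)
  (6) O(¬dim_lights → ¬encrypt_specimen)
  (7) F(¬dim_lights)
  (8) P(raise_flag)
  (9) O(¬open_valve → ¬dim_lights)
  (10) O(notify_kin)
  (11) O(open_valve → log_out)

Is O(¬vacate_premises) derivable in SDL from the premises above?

Yes

F(¬dim_lights) at premise 7 means O(dim_lights).
Premise 9, O(¬open_valve → ¬dim_lights), contraposes to O(dim_lights → open_valve); with O(dim_lights) we get O(open_valve).
From O(open_valve) and premise 11, O(open_valve → log_out), we obtain O(log_out).
Premise 5, O(¬register_charter → ¬log_out), contraposes to O(log_out → register_charter); with O(log_out) we get O(register_charter).
Premise 2, O(retain_contract → ¬register_charter), contraposes to O(register_charter → ¬retain_contract); with O(register_charter) we get O(¬retain_contract).
From O(¬retain_contract) and premise 1, O(¬retain_contract → ¬vacate_premises), we obtain O(¬vacate_premises).
Premises 3, 4, 6, 8, 10 do not contribute to this derivation.
So O(¬vacate_premises) follows.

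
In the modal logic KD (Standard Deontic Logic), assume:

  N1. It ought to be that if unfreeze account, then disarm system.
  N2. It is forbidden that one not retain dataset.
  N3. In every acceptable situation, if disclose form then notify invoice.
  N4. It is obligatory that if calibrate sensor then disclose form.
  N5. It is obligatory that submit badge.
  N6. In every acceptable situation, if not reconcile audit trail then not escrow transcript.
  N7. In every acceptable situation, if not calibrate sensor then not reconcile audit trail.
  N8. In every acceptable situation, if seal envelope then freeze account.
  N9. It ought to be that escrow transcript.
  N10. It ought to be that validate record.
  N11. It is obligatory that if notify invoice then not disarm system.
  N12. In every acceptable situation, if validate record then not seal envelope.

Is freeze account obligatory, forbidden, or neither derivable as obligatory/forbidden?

Neither

Premise 8 is O(seal_envelope → freeze_account), but O(seal_envelope) is not derivable from the premises, so it does not yield O(freeze_account).
No premise or chain of K-axiom applications forces O(freeze_account), and none forces O(¬freeze_account). So freeze_account is neither obligatory nor forbidden under these norms.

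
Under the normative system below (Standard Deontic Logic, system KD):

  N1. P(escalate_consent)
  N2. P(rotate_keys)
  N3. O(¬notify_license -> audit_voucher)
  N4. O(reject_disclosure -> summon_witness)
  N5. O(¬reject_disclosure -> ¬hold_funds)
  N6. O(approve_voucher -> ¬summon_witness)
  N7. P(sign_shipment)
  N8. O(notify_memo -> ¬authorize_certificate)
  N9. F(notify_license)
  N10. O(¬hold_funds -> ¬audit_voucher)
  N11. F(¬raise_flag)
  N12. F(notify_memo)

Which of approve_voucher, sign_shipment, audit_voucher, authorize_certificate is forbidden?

approve_voucher

F(notify_license) at premise 9 means O(¬notify_license).
Applying K to premise 3 (O(¬notify_license -> audit_voucher)) and O(¬notify_license) yields O(audit_voucher).
Premise 10, O(¬hold_funds -> ¬audit_voucher), contraposes to O(audit_voucher -> hold_funds); with O(audit_voucher) we get O(hold_funds).
Premise 5, O(¬reject_disclosure -> ¬hold_funds), contraposes to O(hold_funds -> reject_disclosure); with O(hold_funds) we get O(reject_disclosure).
With premise 4, O(reject_disclosure -> summon_witness), the K-axiom yields O(summon_witness).
Premise 6, O(approve_voucher -> ¬summon_witness), contraposes to O(summon_witness -> ¬approve_voucher); with O(summon_witness) we get O(¬approve_voucher).
So O(¬approve_voucher) holds, i.e. approve_voucher is forbidden. None of the other listed options is forbidden under the premises.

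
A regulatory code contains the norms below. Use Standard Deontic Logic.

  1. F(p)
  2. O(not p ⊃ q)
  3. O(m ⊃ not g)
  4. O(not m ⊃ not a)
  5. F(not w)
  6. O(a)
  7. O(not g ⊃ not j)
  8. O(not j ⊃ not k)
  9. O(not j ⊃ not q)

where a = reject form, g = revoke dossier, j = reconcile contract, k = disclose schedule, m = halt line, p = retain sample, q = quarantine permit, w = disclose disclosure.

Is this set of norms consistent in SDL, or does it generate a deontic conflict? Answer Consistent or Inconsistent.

Inconsistent

Premise 1, F(p), is equivalent to O(not p).
Premise 2 is O(not p ⊃ q); since O(not p), deontic closure gives O(q).
Premise 9 is O(not j ⊃ not q); contrapositively O(q ⊃ j). Since O(q) holds, K gives O(j).
Premise 7 is O(not g ⊃ not j); contrapositively O(j ⊃ g). Since O(j) holds, K gives O(g).
Premise 3 is O(m ⊃ not g); contrapositively O(g ⊃ not m). Since O(g) holds, K gives O(not m).
Applying K to premise 4 (O(not m ⊃ not a)) and O(not m) yields O(not a).
However, premise 6 gives O(a).
We now have both O(not a) and O(a) — a is simultaneously obligatory and forbidden, violating the D-axiom.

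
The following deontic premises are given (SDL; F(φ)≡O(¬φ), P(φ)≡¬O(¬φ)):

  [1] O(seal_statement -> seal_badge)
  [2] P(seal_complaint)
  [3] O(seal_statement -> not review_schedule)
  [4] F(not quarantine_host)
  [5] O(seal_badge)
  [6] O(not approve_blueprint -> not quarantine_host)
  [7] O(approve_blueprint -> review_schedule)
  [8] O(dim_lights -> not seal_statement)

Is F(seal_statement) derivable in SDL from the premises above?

Premise 4 is F(not quarantine_host), i.e. O(quarantine_host).
The contrapositive of premise 6 (O(not approve_blueprint -> not quarantine_host)) is O(quarantine_host -> approve_blueprint), and O(quarantine_host) is already established, so O(approve_blueprint).
Premise 7 is O(approve_blueprint -> review_schedule); since O(approve_blueprint), deontic closure gives O(review_schedule).
Premise 3 is O(seal_statement -> not review_schedule); contrapositively O(review_schedule -> not seal_statement). Since O(review_schedule) holds, K gives O(not seal_statement).
Premises 1, 2, 5, 8 do not contribute to this derivation.
So O(not seal_statement) holds, i.e. F(seal_statement). The claim follows.

Yes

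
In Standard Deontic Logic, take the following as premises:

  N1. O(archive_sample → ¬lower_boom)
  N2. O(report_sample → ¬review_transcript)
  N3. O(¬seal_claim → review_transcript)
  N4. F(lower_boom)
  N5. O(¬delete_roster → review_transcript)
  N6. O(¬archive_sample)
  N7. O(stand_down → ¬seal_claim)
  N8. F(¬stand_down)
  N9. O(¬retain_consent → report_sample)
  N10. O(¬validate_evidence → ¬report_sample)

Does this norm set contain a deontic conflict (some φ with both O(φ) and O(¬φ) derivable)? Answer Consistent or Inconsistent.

Premise 1 is O(archive_sample → ¬lower_boom); even if O(¬lower_boom) held, inferring O(archive_sample) would be affirming the consequent — invalid.
So O(archive_sample) is not derivable, and the apparent clash with O(¬archive_sample) does not arise.
A world satisfying every obligation exists (e.g. archive_sample=false, delete_roster=false, lower_boom=false, report_sample=false, retain_consent=true, review_transcript=true, seal_claim=false, stand_down=true, validate_evidence=false); no atom is both obligatory and forbidden, so the set is consistent.

Consistent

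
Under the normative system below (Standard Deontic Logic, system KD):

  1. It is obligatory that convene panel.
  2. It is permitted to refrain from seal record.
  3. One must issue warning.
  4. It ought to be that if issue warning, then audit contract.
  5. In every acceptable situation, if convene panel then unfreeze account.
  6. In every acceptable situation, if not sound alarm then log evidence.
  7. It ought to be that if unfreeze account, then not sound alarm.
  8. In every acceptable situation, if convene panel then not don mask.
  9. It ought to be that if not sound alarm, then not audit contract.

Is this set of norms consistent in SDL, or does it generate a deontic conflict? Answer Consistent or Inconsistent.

Inconsistent

Premise 3 gives O(issue_warning).
Premise 4 is O(issue_warning → audit_contract); since O(issue_warning), deontic closure gives O(audit_contract).
The contrapositive of premise 9 (O(¬sound_alarm → ¬audit_contract)) is O(audit_contract → sound_alarm), and O(audit_contract) is already established, so O(sound_alarm).
The contrapositive of premise 7 (O(unfreeze_account → ¬sound_alarm)) is O(sound_alarm → ¬unfreeze_account), and O(sound_alarm) is already established, so O(¬unfreeze_account).
Premise 5, O(convene_panel → unfreeze_account), contraposes to O(¬unfreeze_account → ¬convene_panel); with O(¬unfreeze_account) we get O(¬convene_panel).
But premise 1 directly asserts O(convene_panel).
We now have both O(¬convene_panel) and O(convene_panel) — convene_panel is simultaneously obligatory and forbidden, violating the D-axiom.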